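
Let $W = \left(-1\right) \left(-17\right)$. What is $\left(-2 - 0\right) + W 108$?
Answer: $1834$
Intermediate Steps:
$W = 17$
$\left(-2 - 0\right) + W 108 = \left(-2 - 0\right) + 17 \cdot 108 = \left(-2 + 0\right) + 1836 = -2 + 1836 = 1834$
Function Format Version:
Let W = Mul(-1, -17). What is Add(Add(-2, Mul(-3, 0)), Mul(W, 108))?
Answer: 1834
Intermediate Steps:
W = 17
Add(Add(-2, Mul(-3, 0)), Mul(W, 108)) = Add(Add(-2, Mul(-3, 0)), Mul(17, 108)) = Add(Add(-2, 0), 1836) = Add(-2, 1836) = 1834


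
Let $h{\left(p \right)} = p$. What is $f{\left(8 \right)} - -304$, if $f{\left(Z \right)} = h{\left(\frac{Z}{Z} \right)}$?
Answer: $305$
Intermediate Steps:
$f{\left(Z \right)} = 1$ ($f{\left(Z \right)} = \frac{Z}{Z} = 1$)
$f{\left(8 \right)} - -304 = 1 - -304 = 1 + 304 = 305$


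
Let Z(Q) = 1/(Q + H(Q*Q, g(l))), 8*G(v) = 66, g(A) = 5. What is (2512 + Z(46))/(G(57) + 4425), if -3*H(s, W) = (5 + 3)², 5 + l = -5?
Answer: 371782/656121 ≈ 0.56664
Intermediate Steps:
l = -10 (l = -5 - 5 = -10)
H(s, W) = -64/3 (H(s, W) = -(5 + 3)²/3 = -⅓*8² = -⅓*64 = -64/3)
G(v) = 33/4 (G(v) = (⅛)*66 = 33/4)
Z(Q) = 1/(-64/3 + Q) (Z(Q) = 1/(Q - 64/3) = 1/(-64/3 + Q))
(2512 + Z(46))/(G(57) + 4425) = (2512 + 3/(-64 + 3*46))/(33/4 + 4425) = (2512 + 3/(-64 + 138))/(17733/4) = (2512 + 3/74)*(4/17733) = (185891/74)*(4/17733) = 371782/656121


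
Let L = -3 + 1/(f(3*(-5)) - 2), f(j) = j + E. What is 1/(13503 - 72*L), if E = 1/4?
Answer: 67/919461 ≈ 7.2869e-5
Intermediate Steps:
E = ¼ ≈ 0.25000
f(j) = ¼ + j (f(j) = j + ¼ = ¼ + j)
L = -205/67 (L = -3 + 1/((¼ + 3*(-5)) - 2) = -3 + 1/((¼ - 15) - 2) = -3 + 1/(-59/4 - 2) = -3 + 1/(-67/4) = -3 - 4/67*1 = -3 - 4/67 = -205/67 ≈ -3.0597)
1/(13503 - 72*L) = 1/(13503 - 72*(-205/67)) = 1/(13503 + 14760/67) = 1/(919461/67) = 67/919461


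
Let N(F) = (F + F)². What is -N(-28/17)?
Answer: -3136/289 ≈ -10.851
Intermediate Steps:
N(F) = 4*F² (N(F) = (2*F)² = 4*F²)
-N(-28/17) = -4*(-28/17)² = -4*784/289 = -1*3136/289 = -3136/289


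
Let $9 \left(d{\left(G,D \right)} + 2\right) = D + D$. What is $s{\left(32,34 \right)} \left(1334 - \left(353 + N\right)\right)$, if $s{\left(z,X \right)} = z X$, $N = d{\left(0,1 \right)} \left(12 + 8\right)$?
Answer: $\frac{9954112}{9} \approx 1.106 \cdot 10^{6}$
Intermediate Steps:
$d{\left(G,D \right)} = -2 + \frac{2 D}{9}$ ($d{\left(G,D \right)} = -2 + \frac{D + D}{9} = -2 + \frac{2 D}{9}$)
$N = - \frac{320}{9}$ ($N = \left(-2 + \frac{2}{9} \cdot 1\right) \left(12 + 8\right) = \left(-2 + \frac{2}{9}\right) 20 = \left(- \frac{16}{9}\right) 20 = - \frac{320}{9} \approx -35.556$)
$s{\left(z,X \right)} = X z$
$s{\left(32,34 \right)} \left(1334 - \left(353 + N\right)\right) = 34 \cdot 32 \left(1334 - \frac{2857}{9}\right) = 1088 \left(1334 + \left(-353 + \frac{320}{9}\right)\right) = 1088 \left(1334 - \frac{2857}{9}\right) = 1088 \cdot \frac{9149}{9} = \frac{9954112}{9}$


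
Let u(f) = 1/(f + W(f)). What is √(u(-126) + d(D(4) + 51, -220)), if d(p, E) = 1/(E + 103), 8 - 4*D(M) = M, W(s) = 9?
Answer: I*√26/39 ≈ 0.13074*I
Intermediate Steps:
D(M) = 2 - M/4
d(p, E) = 1/(103 + E)
u(f) = 1/(9 + f) (u(f) = 1/(f + 9) = 1/(9 + f))
√(u(-126) + d(D(4) + 51, -220)) = √(1/(9 - 126) + 1/(103 - 220)) = √(1/(-117) + 1/(-117)) = √(-1/117 - 1/117) = √(-2/117) = I*√26/39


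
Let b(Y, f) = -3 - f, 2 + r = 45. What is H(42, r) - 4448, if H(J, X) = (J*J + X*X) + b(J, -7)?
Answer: -831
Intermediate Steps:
r = 43 (r = -2 + 45 = 43)
H(J, X) = 4 + J**2 + X**2 (H(J, X) = (J*J + X*X) + (-3 - 1*(-7)) = (J**2 + X**2) + (-3 + 7) = (J**2 + X**2) + 4 = 4 + J**2 + X**2)
H(42, r) - 4448 = (4 + 42**2 + 43**2) - 4448 = (4 + 1764 + 1849) - 4448 = 3617 - 4448 = -831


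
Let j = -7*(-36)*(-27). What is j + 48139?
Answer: 41335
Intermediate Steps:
j = -6804 (j = 252*(-27) = -6804)
j + 48139 = -6804 + 48139 = 41335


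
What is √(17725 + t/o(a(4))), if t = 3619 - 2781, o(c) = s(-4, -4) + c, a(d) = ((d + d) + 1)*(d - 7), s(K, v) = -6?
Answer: √19274871/33 ≈ 133.04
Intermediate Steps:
a(d) = (1 + 2*d)*(-7 + d) (a(d) = (2*d + 1)*(-7 + d) = (1 + 2*d)*(-7 + d))
o(c) = -6 + c
t = 838
√(17725 + t/o(a(4))) = √(17725 + 838/(-6 + (-7 - 13*4 + 2*4²))) = √(17725 + 838/(-6 + (-7 - 52 + 2*16))) = √(17725 + 838/(-6 + (-7 - 52 + 32))) = √(17725 + 838/(-6 - 27)) = √(17725 + 838/(-33)) = √(17725 + 838*(-1/33)) = √(17725 - 838/33) = √(584087/33) = √19274871/33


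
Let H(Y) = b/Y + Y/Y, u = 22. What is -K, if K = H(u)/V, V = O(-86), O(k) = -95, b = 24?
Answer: 23/1045 ≈ 0.022010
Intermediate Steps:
H(Y) = 1 + 24/Y (H(Y) = 24/Y + Y/Y = 24/Y + 1 = 1 + 24/Y)
V = -95
K = -23/1045 (K = ((24 + 22)/22)/(-95) = ((1/22)*46)*(-1/95) = (23/11)*(-1/95) = -23/1045 ≈ -0.022010)
-K = -1*(-23/1045) = 23/1045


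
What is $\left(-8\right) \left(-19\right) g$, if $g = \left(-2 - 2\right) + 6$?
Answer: $304$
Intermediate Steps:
$g = 2$ ($g = -4 + 6 = 2$)
$\left(-8\right) \left(-19\right) g = \left(-8\right) \left(-19\right) 2 = 152 \cdot 2 = 304$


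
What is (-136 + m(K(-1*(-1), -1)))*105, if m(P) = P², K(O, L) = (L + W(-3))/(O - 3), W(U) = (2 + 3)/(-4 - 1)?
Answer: -14175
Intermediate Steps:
W(U) = -1 (W(U) = 5/(-5) = 5*(-⅕) = -1)
K(O, L) = (-1 + L)/(-3 + O) (K(O, L) = (L - 1)/(O - 3) = (-1 + L)/(-3 + O))
(-136 + m(K(-1*(-1), -1)))*105 = (-136 + ((-1 - 1)/(-3 - 1*(-1)))²)*105 = (-136 + (-2/(-3 + 1))²)*105 = (-136 + (-2/(-2))²)*105 = (-136 + (-½*(-2))²)*105 = (-136 + 1²)*105 = (-136 + 1)*105 = -135*105 = -14175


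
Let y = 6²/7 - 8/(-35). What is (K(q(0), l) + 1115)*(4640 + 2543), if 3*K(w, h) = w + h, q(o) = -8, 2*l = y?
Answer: 279871229/35 ≈ 7.9963e+6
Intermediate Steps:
y = 188/35 (y = 36*(⅐) - 8*(-1/35) = 36/7 + 8/35 = 188/35 ≈ 5.3714)
l = 94/35 (l = (½)*(188/35) = 94/35 ≈ 2.6857)
K(w, h) = h/3 + w/3 (K(w, h) = (w + h)/3 = (h + w)/3 = h/3 + w/3)
(K(q(0), l) + 1115)*(4640 + 2543) = (((⅓)*(94/35) + (⅓)*(-8)) + 1115)*(4640 + 2543) = ((94/105 - 8/3) + 1115)*7183 = (-62/35 + 1115)*7183 = (38963/35)*7183 = 279871229/35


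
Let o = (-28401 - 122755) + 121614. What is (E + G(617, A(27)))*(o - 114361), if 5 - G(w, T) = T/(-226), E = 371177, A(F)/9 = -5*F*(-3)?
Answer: -12072134482631/226 ≈ -5.3416e+10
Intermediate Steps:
A(F) = 135*F (A(F) = 9*(-5*F*(-3)) = 9*(15*F) = 135*F)
o = -29542 (o = -151156 + 121614 = -29542)
G(w, T) = 5 + T/226 (G(w, T) = 5 - T/(-226) = 5 - T*(-1)/226 = 5 - (-1)*T/226 = 5 + T/226)
(E + G(617, A(27)))*(o - 114361) = (371177 + (5 + (135*27)/226))*(-29542 - 114361) = (371177 + (5 + (1/226)*3645))*(-143903) = (371177 + (5 + 3645/226))*(-143903) = (371177 + 4775/226)*(-143903) = (83890777/226)*(-143903) = -12072134482631/226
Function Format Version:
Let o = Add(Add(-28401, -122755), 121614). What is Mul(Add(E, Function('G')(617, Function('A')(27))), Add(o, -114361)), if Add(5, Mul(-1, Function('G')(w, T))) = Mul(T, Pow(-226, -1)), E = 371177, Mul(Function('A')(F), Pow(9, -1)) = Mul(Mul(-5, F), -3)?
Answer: Rational(-12072134482631, 226) ≈ -5.3416e+10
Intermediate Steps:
Function('A')(F) = Mul(135, F) (Function('A')(F) = Mul(9, Mul(Mul(-5, F), -3)) = Mul(9, Mul(15, F)) = Mul(135, F))
o = -29542 (o = Add(-151156, 121614) = -29542)
Function('G')(w, T) = Add(5, Mul(Rational(1, 226), T)) (Function('G')(w, T) = Add(5, Mul(-1, Mul(T, Pow(-226, -1)))) = Add(5, Mul(-1, Mul(T, Rational(-1, 226)))) = Add(5, Mul(-1, Mul(Rational(-1, 226), T))) = Add(5, Mul(Rational(1, 226), T)))
Mul(Add(E, Function('G')(617, Function('A')(27))), Add(o, -114361)) = Mul(Add(371177, Add(5, Mul(Rational(1, 226), Mul(135, 27)))), Add(-29542, -114361)) = Mul(Add(371177, Add(5, Mul(Rational(1, 226), 3645))), -143903) = Mul(Add(371177, Add(5, Rational(3645, 226))), -143903) = Mul(Add(371177, Rational(4775, 226)), -143903) = Mul(Rational(83890777, 226), -143903) = Rational(-12072134482631, 226)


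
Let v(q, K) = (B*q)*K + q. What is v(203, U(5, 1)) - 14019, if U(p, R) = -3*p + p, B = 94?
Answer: -204636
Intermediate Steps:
U(p, R) = -2*p
v(q, K) = q + 94*K*q (v(q, K) = (94*q)*K + q = 94*K*q + q = q + 94*K*q)
v(203, U(5, 1)) - 14019 = 203*(1 + 94*(-2*5)) - 14019 = 203*(1 + 94*(-10)) - 14019 = 203*(1 - 940) - 14019 = 203*(-939) - 14019 = -190617 - 14019 = -204636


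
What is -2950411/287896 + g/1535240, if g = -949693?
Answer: -42883944639/3946334420 ≈ -10.867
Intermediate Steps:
-2950411/287896 + g/1535240 = -2950411/287896 - 949693/1535240 = -42883944639/3946334420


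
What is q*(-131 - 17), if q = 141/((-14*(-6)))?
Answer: -1739/7 ≈ -248.43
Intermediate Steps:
q = 47/28 (q = 141/84 = 141*(1/84) = 47/28 ≈ 1.6786)
q*(-131 - 17) = 47*(-131 - 17)/28 = (47/28)*(-148) = -1739/7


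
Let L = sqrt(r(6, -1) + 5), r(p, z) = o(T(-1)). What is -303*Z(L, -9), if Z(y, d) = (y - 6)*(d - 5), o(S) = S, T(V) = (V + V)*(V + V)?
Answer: -12726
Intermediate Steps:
T(V) = 4*V**2 (T(V) = (2*V)*(2*V) = 4*V**2)
r(p, z) = 4 (r(p, z) = 4*(-1)**2 = 4*1 = 4)
L = 3 (L = sqrt(4 + 5) = sqrt(9) = 3)
Z(y, d) = (-6 + y)*(-5 + d)
-303*Z(L, -9) = -303*(30 - 6*(-9) - 5*3 - 9*3) = -303*(30 + 54 - 15 - 27) = -303*42 = -12726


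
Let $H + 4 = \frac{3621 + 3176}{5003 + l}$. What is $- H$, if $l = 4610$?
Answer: $\frac{31655}{9613} \approx 3.2929$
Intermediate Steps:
$H = - \frac{31655}{9613}$ ($H = -4 + \frac{3621 + 3176}{5003 + 4610} = -4 + \frac{6797}{9613} = - \frac{31655}{9613} \approx -3.2929$)
$- H = \left(-1\right) \left(- \frac{31655}{9613}\right) = \frac{31655}{9613}$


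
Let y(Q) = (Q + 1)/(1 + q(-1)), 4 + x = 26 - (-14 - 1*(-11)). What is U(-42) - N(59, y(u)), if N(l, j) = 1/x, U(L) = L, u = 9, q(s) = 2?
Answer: -1051/25 ≈ -42.040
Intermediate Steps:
x = 25 (x = -4 + (26 - (-14 - 1*(-11))) = -4 + (26 - (-14 + 11)) = -4 + (26 - 1*(-3)) = -4 + (26 + 3) = -4 + 29 = 25)
y(Q) = 1/3 + Q/3 (y(Q) = (Q + 1)/(1 + 2) = (1 + Q)/3 = (1 + Q)*(1/3) = 1/3 + Q/3)
N(l, j) = 1/25
U(-42) - N(59, y(u)) = -42 - 1*1/25 = -42 - 1/25 = -1051/25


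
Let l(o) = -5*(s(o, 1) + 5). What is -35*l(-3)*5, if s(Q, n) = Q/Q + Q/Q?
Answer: 6125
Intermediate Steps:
s(Q, n) = 2 (s(Q, n) = 1 + 1 = 2)
l(o) = -35 (l(o) = -5*(2 + 5) = -5*7 = -35)
-35*l(-3)*5 = -35*(-35)*5 = 1225*5 = 6125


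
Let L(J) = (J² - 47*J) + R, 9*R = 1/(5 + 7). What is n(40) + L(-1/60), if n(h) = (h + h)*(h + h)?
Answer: 69128563/10800 ≈ 6400.8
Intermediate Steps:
n(h) = 4*h² (n(h) = (2*h)*(2*h) = 4*h²)
R = 1/108 (R = 1/(9*(5 + 7)) = (⅑)/12 = (⅑)*(1/12) = 1/108 ≈ 0.0092593)
L(J) = 1/108 + J² - 47*J (L(J) = (J² - 47*J) + 1/108 = 1/108 + J² - 47*J)
n(40) + L(-1/60) = 4*40² + (1/108 + (-1/60)² - (-47)/60) = 4*1600 + (1/108 + (-1*1/60)² - (-47)/60) = 6400 + (1/108 + (-1/60)² - 47*(-1/60)) = 6400 + (1/108 + 1/3600 + 47/60) = 6400 + 8563/10800 = 69128563/10800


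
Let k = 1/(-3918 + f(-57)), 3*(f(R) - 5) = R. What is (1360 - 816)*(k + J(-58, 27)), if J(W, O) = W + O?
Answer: -16577448/983 ≈ -16864.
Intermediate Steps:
f(R) = 5 + R/3
J(W, O) = O + W
k = -1/3932 (k = 1/(-3918 + (5 + (⅓)*(-57))) = 1/(-3918 + (5 - 19)) = 1/(-3918 - 14) = 1/(-3932) = -1/3932 ≈ -0.00025432)
(1360 - 816)*(k + J(-58, 27)) = (1360 - 816)*(-1/3932 + (27 - 58)) = 544*(-1/3932 - 31) = 544*(-121893/3932) = -16577448/983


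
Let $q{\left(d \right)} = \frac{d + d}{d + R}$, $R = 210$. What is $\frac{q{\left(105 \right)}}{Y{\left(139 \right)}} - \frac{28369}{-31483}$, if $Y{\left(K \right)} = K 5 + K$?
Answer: $\frac{35521102}{39385233} \approx 0.90189$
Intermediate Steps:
$q{\left(d \right)} = \frac{2 d}{210 + d}$ ($q{\left(d \right)} = \frac{d + d}{d + 210} = \frac{2 d}{210 + d}$)
$Y{\left(K \right)} = 6 K$ ($Y{\left(K \right)} = 5 K + K = 6 K$)
$\frac{q{\left(105 \right)}}{Y{\left(139 \right)}} - \frac{28369}{-31483} = \frac{2 \cdot 105 \frac{1}{210 + 105}}{6 \cdot 139} - \frac{28369}{-31483} = \frac{2 \cdot 105 \cdot \frac{1}{315}}{834} - - \frac{28369}{31483} = 2 \cdot 105 \cdot \frac{1}{315} \cdot \frac{1}{834} + \frac{28369}{31483} = \frac{2}{3} \cdot \frac{1}{834} + \frac{28369}{31483} = \frac{1}{1251} + \frac{28369}{31483} = \frac{35521102}{39385233}$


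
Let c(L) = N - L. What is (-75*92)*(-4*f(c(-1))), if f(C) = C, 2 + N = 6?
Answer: 138000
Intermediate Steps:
N = 4 (N = -2 + 6 = 4)
c(L) = 4 - L
(-75*92)*(-4*f(c(-1))) = (-75*92)*(-4*(4 - 1*(-1))) = -(-27600)*(4 + 1) = -(-27600)*5 = -6900*(-20) = 138000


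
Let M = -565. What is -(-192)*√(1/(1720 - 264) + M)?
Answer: 48*I*√74860149/91 ≈ 4563.8*I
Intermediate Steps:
-(-192)*√(1/(1720 - 264) + M) = -(-192)*√(1/(1720 - 264) - 565) = -(-192)*√(1/1456 - 565) = -(-192)*√(-822639/1456) = -(-192)*I*√74860149/364 = -(-48)*I*√74860149/91 = 48*I*√74860149/91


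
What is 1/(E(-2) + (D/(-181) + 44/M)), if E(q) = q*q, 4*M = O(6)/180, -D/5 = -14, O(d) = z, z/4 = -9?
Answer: -181/158626 ≈ -0.0011410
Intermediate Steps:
z = -36 (z = 4*(-9) = -36)
O(d) = -36
D = 70 (D = -5*(-14) = 70)
M = -1/20 (M = (-36/180)/4 = (-36*1/180)/4 = (¼)*(-⅕) = -1/20 ≈ -0.050000)
E(q) = q²
1/(E(-2) + (D/(-181) + 44/M)) = 1/((-2)² + (70/(-181) + 44/(-1/20))) = 1/(4 + (70*(-1/181) + 44*(-20))) = 1/(4 + (-70/181 - 880)) = 1/(4 - 159350/181) = 1/(-158626/181) = -181/158626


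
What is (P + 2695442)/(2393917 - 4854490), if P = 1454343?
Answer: -4149785/2460573 ≈ -1.6865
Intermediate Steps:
(P + 2695442)/(2393917 - 4854490) = (1454343 + 2695442)/(2393917 - 4854490) = 4149785/(-2460573) = 4149785*(-1/2460573) = -4149785/2460573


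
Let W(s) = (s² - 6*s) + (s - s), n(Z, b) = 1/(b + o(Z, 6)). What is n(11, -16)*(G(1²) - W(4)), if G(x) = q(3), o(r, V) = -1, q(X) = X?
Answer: -11/17 ≈ -0.64706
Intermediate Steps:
G(x) = 3
n(Z, b) = 1/(-1 + b) (n(Z, b) = 1/(b - 1) = 1/(-1 + b))
W(s) = s² - 6*s (W(s) = (s² - 6*s) + 0 = s² - 6*s)
n(11, -16)*(G(1²) - W(4)) = (3 - 4*(-6 + 4))/(-1 - 16) = (3 - 4*(-2))/(-17) = -(3 - 1*(-8))/17 = -(3 + 8)/17 = -1/17*11 = -11/17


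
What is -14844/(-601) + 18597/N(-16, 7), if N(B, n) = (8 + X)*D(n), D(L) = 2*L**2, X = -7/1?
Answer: 12631509/58898 ≈ 214.46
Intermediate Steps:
X = -7 (X = -7*1 = -7)
N(B, n) = 2*n**2 (N(B, n) = (8 - 7)*(2*n**2) = 1*(2*n**2) = 2*n**2)
-14844/(-601) + 18597/N(-16, 7) = -14844/(-601) + 18597/((2*7**2)) = -14844*(-1/601) + 18597/((2*49)) = 14844/601 + 18597/98 = 12631509/58898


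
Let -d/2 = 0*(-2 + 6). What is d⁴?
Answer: 0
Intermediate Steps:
d = 0 (d = -0*(-2 + 6) = -0*4 = -2*0 = 0)
d⁴ = 0⁴ = 0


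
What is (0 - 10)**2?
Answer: 100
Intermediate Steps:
(0 - 10)**2 = (-10)**2 = 100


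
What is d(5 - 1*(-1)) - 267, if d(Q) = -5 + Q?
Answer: -266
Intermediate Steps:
d(5 - 1*(-1)) - 267 = (-5 + (5 - 1*(-1))) - 267 = (-5 + (5 + 1)) - 267 = (-5 + 6) - 267 = 1 - 267 = -266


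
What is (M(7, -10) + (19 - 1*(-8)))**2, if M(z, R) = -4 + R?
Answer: 169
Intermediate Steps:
(M(7, -10) + (19 - 1*(-8)))**2 = ((-4 - 10) + (19 - 1*(-8)))**2 = (-14 + (19 + 8))**2 = (-14 + 27)**2 = 13**2 = 169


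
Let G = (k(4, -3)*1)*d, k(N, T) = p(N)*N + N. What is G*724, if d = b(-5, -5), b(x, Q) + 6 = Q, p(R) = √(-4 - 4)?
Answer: -31856 - 63712*I*√2 ≈ -31856.0 - 90102.0*I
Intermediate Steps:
p(R) = 2*I*√2 (p(R) = √(-8) = 2*I*√2)
b(x, Q) = -6 + Q
d = -11 (d = -6 - 5 = -11)
k(N, T) = N + 2*I*N*√2 (k(N, T) = (2*I*√2)*N + N = 2*I*N*√2 + N = N + 2*I*N*√2)
G = -44 - 88*I*√2 (G = ((4*(1 + 2*I*√2))*1)*(-11) = ((4 + 8*I*√2)*1)*(-11) = (4 + 8*I*√2)*(-11) = -44 - 88*I*√2 ≈ -44.0 - 124.45*I)
G*724 = (-44 - 88*I*√2)*724 = -31856 - 63712*I*√2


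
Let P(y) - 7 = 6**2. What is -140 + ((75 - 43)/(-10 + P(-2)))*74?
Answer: -2252/33 ≈ -68.242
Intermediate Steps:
P(y) = 43 (P(y) = 7 + 6**2 = 7 + 36 = 43)
-140 + ((75 - 43)/(-10 + P(-2)))*74 = -140 + ((75 - 43)/(-10 + 43))*74 = -140 + (32/33)*74 = -140 + 2368/33 = -2252/33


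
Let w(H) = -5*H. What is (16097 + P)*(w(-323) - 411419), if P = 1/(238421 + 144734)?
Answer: -2527526016136944/383155 ≈ -6.5966e+9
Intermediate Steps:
P = 1/383155 ≈ 2.6099e-6
(16097 + P)*(w(-323) - 411419) = (16097 + 1/383155)*(-5*(-323) - 411419) = 6167646036*(1615 - 411419)/383155 = (6167646036/383155)*(-409804) = -2527526016136944/383155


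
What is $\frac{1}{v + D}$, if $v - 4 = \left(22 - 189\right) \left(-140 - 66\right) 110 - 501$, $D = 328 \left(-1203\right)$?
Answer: $\frac{1}{3389139} \approx 2.9506 \cdot 10^{-7}$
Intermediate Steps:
$D = -394584$
$v = 3783723$ ($v = 4 - \left(501 - \left(22 - 189\right) \left(-140 - 66\right) 110\right) = 4 - \left(501 - \left(-167\right) \left(-206\right) 110\right) = 4 + \left(34402 \cdot 110 - 501\right) = 4 + \left(3784220 - 501\right) = 4 + 3783719 = 3783723$)
$\frac{1}{v + D} = \frac{1}{3783723 - 394584} = \frac{1}{3389139}$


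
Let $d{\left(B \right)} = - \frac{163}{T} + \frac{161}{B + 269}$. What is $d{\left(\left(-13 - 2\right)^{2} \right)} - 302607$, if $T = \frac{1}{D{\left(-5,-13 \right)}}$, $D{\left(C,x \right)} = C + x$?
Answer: $- \frac{148038301}{494} \approx -2.9967 \cdot 10^{5}$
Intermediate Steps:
$T = - \frac{1}{18}$ ($T = \frac{1}{-5 - 13} = \frac{1}{-18} = - \frac{1}{18} \approx -0.055556$)
$d{\left(B \right)} = 2934 + \frac{161}{269 + B}$ ($d{\left(B \right)} = - \frac{163}{- \frac{1}{18}} + \frac{161}{B + 269} = \left(-163\right) \left(-18\right) + \frac{161}{269 + B} = 2934 + \frac{161}{269 + B}$)
$d{\left(\left(-13 - 2\right)^{2} \right)} - 302607 = \frac{789407 + 2934 \left(-13 - 2\right)^{2}}{269 + \left(-13 - 2\right)^{2}} - 302607 = \frac{789407 + 2934 \left(-15\right)^{2}}{269 + \left(-15\right)^{2}} - 302607 = \frac{789407 + 2934 \cdot 225}{269 + 225} - 302607 = \frac{789407 + 660150}{494} - 302607 = \frac{1}{494} \cdot 1449557 - 302607 = \frac{1449557}{494} - 302607 = - \frac{148038301}{494}$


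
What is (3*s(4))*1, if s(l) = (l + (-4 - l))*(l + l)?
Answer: -96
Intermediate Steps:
s(l) = -8*l
(3*s(4))*1 = (3*(-8*4))*1 = (3*(-32))*1 = -96*1 = -96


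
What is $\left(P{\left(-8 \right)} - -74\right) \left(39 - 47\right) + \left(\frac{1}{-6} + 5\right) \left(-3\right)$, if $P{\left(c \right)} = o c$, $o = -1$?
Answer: $- \frac{1341}{2} \approx -670.5$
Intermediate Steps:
$P{\left(c \right)} = - c$
$\left(P{\left(-8 \right)} - -74\right) \left(39 - 47\right) + \left(\frac{1}{-6} + 5\right) \left(-3\right) = \left(\left(-1\right) \left(-8\right) - -74\right) \left(39 - 47\right) + \left(\frac{1}{-6} + 5\right) \left(-3\right) = \left(8 + 74\right) \left(39 - 47\right) + \left(- \frac{1}{6} + 5\right) \left(-3\right) = 82 \left(-8\right) + \frac{29}{6} \left(-3\right) = -656 - \frac{29}{2} = - \frac{1341}{2}$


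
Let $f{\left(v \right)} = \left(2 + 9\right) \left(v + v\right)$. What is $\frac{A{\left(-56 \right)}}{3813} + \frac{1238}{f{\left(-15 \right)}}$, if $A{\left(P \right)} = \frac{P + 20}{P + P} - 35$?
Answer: $- \frac{22082377}{5872020} \approx -3.7606$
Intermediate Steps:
$f{\left(v \right)} = 22 v$ ($f{\left(v \right)} = 11 \cdot 2 v = 22 v$)
$A{\left(P \right)} = -35 + \frac{20 + P}{2 P}$ ($A{\left(P \right)} = \frac{20 + P}{2 P} - 35 = -35 + \frac{20 + P}{2 P}$)
$\frac{A{\left(-56 \right)}}{3813} + \frac{1238}{f{\left(-15 \right)}} = \frac{- \frac{69}{2} + \frac{10}{-56}}{3813} + \frac{1238}{22 \left(-15\right)} = \left(- \frac{69}{2} + 10 \left(- \frac{1}{56}\right)\right) \frac{1}{3813} + \frac{1238}{-330} = \left(- \frac{69}{2} - \frac{5}{28}\right) \frac{1}{3813} + 1238 \left(- \frac{1}{330}\right) = \left(- \frac{971}{28}\right) \frac{1}{3813} - \frac{619}{165} = - \frac{971}{106764} - \frac{619}{165} = - \frac{22082377}{5872020}$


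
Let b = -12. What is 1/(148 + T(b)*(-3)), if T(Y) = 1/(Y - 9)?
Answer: 7/1037 ≈ 0.0067502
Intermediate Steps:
T(Y) = 1/(-9 + Y)
1/(148 + T(b)*(-3)) = 1/(148 - 3/(-9 - 12)) = 1/(148 - 3/(-21)) = 1/(148 - 1/21*(-3)) = 1/(148 + ⅐) = 1/(1037/7) = 7/1037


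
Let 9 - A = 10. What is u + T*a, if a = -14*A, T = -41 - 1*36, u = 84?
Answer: -994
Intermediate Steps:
A = -1 (A = 9 - 1*10 = 9 - 10 = -1)
T = -77 (T = -41 - 36 = -77)
a = 14 (a = -14*(-1) = 14)
u + T*a = 84 - 77*14 = 84 - 1078 = -994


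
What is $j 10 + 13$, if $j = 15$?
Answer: $163$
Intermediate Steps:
$j 10 + 13 = 15 \cdot 10 + 13 = 150 + 13 = 163$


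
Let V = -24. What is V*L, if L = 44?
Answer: -1056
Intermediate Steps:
V*L = -24*44 = -1056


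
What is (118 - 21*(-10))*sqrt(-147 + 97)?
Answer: 1640*I*sqrt(2) ≈ 2319.3*I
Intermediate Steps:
(118 - 21*(-10))*sqrt(-147 + 97) = (118 + 210)*sqrt(-50) = 328*(5*I*sqrt(2)) = 1640*I*sqrt(2)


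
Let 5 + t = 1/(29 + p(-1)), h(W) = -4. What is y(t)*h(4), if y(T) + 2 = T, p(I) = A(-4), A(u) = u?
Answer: 696/25 ≈ 27.840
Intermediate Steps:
p(I) = -4
t = -124/25 (t = -5 + 1/(29 - 4) = -5 + 1/25 = -124/25 ≈ -4.9600)
y(T) = -2 + T
y(t)*h(4) = (-2 - 124/25)*(-4) = -174/25*(-4) = 696/25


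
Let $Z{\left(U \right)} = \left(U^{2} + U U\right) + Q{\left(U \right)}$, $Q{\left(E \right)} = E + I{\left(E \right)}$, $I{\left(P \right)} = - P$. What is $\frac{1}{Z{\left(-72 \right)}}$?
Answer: $\frac{1}{10368} \approx 9.6451 \cdot 10^{-5}$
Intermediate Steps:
$Q{\left(E \right)} = 0$ ($Q{\left(E \right)} = E - E = 0$)
$Z{\left(U \right)} = 2 U^{2}$ ($Z{\left(U \right)} = \left(U^{2} + U U\right) + 0 = \left(U^{2} + U^{2}\right) + 0 = 2 U^{2} + 0 = 2 U^{2}$)
$\frac{1}{Z{\left(-72 \right)}} = \frac{1}{2 \left(-72\right)^{2}} = \frac{1}{2 \cdot 5184} = \frac{1}{10368}$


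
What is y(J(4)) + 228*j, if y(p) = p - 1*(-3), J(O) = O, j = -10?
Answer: -2273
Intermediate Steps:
y(p) = 3 + p (y(p) = p + 3 = 3 + p)
y(J(4)) + 228*j = (3 + 4) + 228*(-10) = 7 - 2280 = -2273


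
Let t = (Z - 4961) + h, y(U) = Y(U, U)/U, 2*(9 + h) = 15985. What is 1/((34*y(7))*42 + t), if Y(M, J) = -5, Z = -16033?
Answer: -2/28061 ≈ -7.1273e-5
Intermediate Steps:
h = 15967/2 (h = -9 + (½)*15985 = -9 + 15985/2 = 15967/2 ≈ 7983.5)
y(U) = -5/U
t = -26021/2 (t = (-16033 - 4961) + 15967/2 = -20994 + 15967/2 = -26021/2 ≈ -13011.)
1/((34*y(7))*42 + t) = 1/((34*(-5/7))*42 - 26021/2) = 1/(-170/7*42 - 26021/2) = 1/(-1020 - 26021/2) = 1/(-28061/2) = -2/28061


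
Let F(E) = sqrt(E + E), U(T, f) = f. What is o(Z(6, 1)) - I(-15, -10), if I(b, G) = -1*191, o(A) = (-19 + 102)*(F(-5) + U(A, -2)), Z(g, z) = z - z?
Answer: 25 + 83*I*sqrt(10) ≈ 25.0 + 262.47*I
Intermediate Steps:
F(E) = sqrt(2)*sqrt(E) (F(E) = sqrt(2*E) = sqrt(2)*sqrt(E))
Z(g, z) = 0
o(A) = -166 + 83*I*sqrt(10) (o(A) = (-19 + 102)*(sqrt(2)*sqrt(-5) - 2) = 83*(sqrt(2)*(I*sqrt(5)) - 2) = 83*(I*sqrt(10) - 2) = 83*(-2 + I*sqrt(10)) = -166 + 83*I*sqrt(10))
I(b, G) = -191
o(Z(6, 1)) - I(-15, -10) = (-166 + 83*I*sqrt(10)) - 1*(-191) = (-166 + 83*I*sqrt(10)) + 191 = 25 + 83*I*sqrt(10)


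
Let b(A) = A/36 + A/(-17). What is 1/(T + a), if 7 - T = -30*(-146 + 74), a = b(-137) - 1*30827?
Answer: -612/20181157 ≈ -3.0325e-5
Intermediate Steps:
b(A) = -19*A/612 (b(A) = A*(1/36) + A*(-1/17) = A/36 - A/17 = -19*A/612)
a = -18863521/612 (a = -19/612*(-137) - 1*30827 = 2603/612 - 30827 = -18863521/612 ≈ -30823.)
T = -2153 (T = 7 - (-30)*(-146 + 74) = 7 - (-30)*(-72) = 7 - 1*2160 = 7 - 2160 = -2153)
1/(T + a) = 1/(-2153 - 18863521/612) = 1/(-20181157/612) = -612/20181157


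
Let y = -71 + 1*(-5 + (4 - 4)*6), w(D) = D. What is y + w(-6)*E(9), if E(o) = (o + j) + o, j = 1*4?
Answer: -208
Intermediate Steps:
j = 4
E(o) = 4 + 2*o (E(o) = (o + 4) + o = (4 + o) + o = 4 + 2*o)
y = -76 (y = -71 + 1*(-5 + 0*6) = -71 + 1*(-5 + 0) = -71 + 1*(-5) = -71 - 5 = -76)
y + w(-6)*E(9) = -76 - 6*(4 + 2*9) = -76 - 6*(4 + 18) = -76 - 6*22 = -76 - 132 = -208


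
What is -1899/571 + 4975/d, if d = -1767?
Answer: -6196258/1008957 ≈ -6.1413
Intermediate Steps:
-1899/571 + 4975/d = -1899/571 + 4975/(-1767) = -1899*1/571 + 4975*(-1/1767) = -1899/571 - 4975/1767 = -6196258/1008957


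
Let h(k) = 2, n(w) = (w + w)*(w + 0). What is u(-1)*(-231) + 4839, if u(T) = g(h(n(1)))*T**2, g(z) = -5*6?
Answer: 11769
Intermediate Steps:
n(w) = 2*w**2 (n(w) = (2*w)*w = 2*w**2)
g(z) = -30
u(T) = -30*T**2
u(-1)*(-231) + 4839 = -30*(-1)**2*(-231) + 4839 = -30*1*(-231) + 4839 = -30*(-231) + 4839 = 6930 + 4839 = 11769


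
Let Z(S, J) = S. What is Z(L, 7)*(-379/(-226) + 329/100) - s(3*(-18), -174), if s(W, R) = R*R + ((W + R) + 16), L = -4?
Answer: -84986927/2825 ≈ -30084.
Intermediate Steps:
s(W, R) = 16 + R + W + R² (s(W, R) = R² + ((R + W) + 16) = R² + (16 + R + W) = 16 + R + W + R²)
Z(L, 7)*(-379/(-226) + 329/100) - s(3*(-18), -174) = -4*(-379/(-226) + 329/100) - (16 - 174 + 3*(-18) + (-174)²) = -4*(-379*(-1/226) + 329*(1/100)) - (16 - 174 - 54 + 30276) = -4*(379/226 + 329/100) - 1*30064 = -4*56127/11300 - 30064 = -56127/2825 - 30064 = -84986927/2825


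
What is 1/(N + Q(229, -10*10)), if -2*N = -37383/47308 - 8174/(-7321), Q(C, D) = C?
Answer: 692683736/158511560895 ≈ 0.0043699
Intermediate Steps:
N = -113014649/692683736 (N = -(-37383/47308 - 8174/(-7321))/2 = -(-37383*1/47308 - 8174*(-1/7321))/2 = -(-37383/47308 + 8174/7321)/2 = -1/2*113014649/346341868 = -113014649/692683736 ≈ -0.16315)
1/(N + Q(229, -10*10)) = 1/(-113014649/692683736 + 229) = 1/(158511560895/692683736) = 692683736/158511560895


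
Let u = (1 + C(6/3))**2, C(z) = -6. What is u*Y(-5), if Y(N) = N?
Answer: -125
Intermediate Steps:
u = 25 (u = (1 - 6)**2 = (-5)**2 = 25)
u*Y(-5) = 25*(-5) = -125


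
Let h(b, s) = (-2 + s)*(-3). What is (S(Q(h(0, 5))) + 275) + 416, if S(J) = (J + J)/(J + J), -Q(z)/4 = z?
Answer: 692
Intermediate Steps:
h(b, s) = 6 - 3*s
Q(z) = -4*z
S(J) = 1 (S(J) = (2*J)/((2*J)) = (2*J)*(1/(2*J)) = 1)
(S(Q(h(0, 5))) + 275) + 416 = (1 + 275) + 416 = 276 + 416 = 692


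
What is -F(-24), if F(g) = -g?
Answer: -24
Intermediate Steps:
-F(-24) = -(-1)*(-24) = -1*24 = -24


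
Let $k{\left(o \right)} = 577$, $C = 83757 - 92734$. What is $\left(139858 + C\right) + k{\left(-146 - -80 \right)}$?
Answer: $131458$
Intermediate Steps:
$C = -8977$
$\left(139858 + C\right) + k{\left(-146 - -80 \right)} = \left(139858 - 8977\right) + 577 = 130881 + 577 = 131458$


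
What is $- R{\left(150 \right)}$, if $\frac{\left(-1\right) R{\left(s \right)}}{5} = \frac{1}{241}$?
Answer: $\frac{5}{241} \approx 0.020747$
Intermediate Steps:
$R{\left(s \right)} = - \frac{5}{241}$
$- R{\left(150 \right)} = \left(-1\right) \left(- \frac{5}{241}\right) = \frac{5}{241}$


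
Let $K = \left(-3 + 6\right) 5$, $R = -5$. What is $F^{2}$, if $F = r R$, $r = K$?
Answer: $5625$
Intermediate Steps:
$K = 15$ ($K = 3 \cdot 5 = 15$)
$r = 15$
$F = -75$ ($F = 15 \left(-5\right) = -75$)
$F^{2} = \left(-75\right)^{2} = 5625$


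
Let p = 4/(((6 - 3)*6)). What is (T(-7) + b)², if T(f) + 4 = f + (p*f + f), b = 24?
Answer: 1600/81 ≈ 19.753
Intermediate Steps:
p = 2/9 (p = 4/((3*6)) = 4/18 = 4*(1/18) = 2/9 ≈ 0.22222)
T(f) = -4 + 20*f/9 (T(f) = -4 + (f + (2*f/9 + f)) = -4 + (f + 11*f/9) = -4 + 20*f/9)
(T(-7) + b)² = ((-4 + (20/9)*(-7)) + 24)² = ((-4 - 140/9) + 24)² = (-176/9 + 24)² = (40/9)² = 1600/81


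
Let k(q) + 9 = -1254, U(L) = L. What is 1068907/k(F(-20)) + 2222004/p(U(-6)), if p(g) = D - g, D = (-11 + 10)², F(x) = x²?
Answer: 2798908703/8841 ≈ 3.1658e+5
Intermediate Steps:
D = 1 (D = (-1)² = 1)
p(g) = 1 - g
k(q) = -1263 (k(q) = -9 - 1254 = -1263)
1068907/k(F(-20)) + 2222004/p(U(-6)) = 1068907/(-1263) + 2222004/(1 - 1*(-6)) = 1068907*(-1/1263) + 2222004/(1 + 6) = -1068907/1263 + 2222004/7 = 2798908703/8841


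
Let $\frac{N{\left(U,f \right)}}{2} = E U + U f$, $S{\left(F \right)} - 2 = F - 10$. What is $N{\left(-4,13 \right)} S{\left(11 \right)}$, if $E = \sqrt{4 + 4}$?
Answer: $-312 - 48 \sqrt{2} \approx -379.88$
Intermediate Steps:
$E = 2 \sqrt{2}$ ($E = \sqrt{8} = 2 \sqrt{2} \approx 2.8284$)
$S{\left(F \right)} = -8 + F$ ($S{\left(F \right)} = 2 + \left(F - 10\right) = 2 + \left(-10 + F\right) = -8 + F$)
$N{\left(U,f \right)} = 2 U f + 4 U \sqrt{2}$ ($N{\left(U,f \right)} = 2 \left(2 \sqrt{2} U + U f\right) = 2 \left(2 U \sqrt{2} + U f\right) = 2 \left(U f + 2 U \sqrt{2}\right) = 2 U f + 4 U \sqrt{2}$)
$N{\left(-4,13 \right)} S{\left(11 \right)} = 2 \left(-4\right) \left(13 + 2 \sqrt{2}\right) \left(-8 + 11\right) = \left(-104 - 16 \sqrt{2}\right) 3 = -312 - 48 \sqrt{2}$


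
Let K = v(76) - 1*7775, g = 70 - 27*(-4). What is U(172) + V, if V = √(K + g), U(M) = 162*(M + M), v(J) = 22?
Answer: 55728 + 5*I*√303 ≈ 55728.0 + 87.034*I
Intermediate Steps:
g = 178 (g = 70 + 108 = 178)
K = -7753 (K = 22 - 1*7775 = 22 - 7775 = -7753)
U(M) = 324*M (U(M) = 162*(2*M) = 324*M)
V = 5*I*√303 (V = √(-7753 + 178) = √(-7575) = 5*I*√303 ≈ 87.034*I)
U(172) + V = 324*172 + 5*I*√303 = 55728 + 5*I*√303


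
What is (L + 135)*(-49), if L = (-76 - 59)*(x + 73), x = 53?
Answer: 826875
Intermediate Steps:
L = -17010 (L = (-76 - 59)*(53 + 73) = -135*126 = -17010)
(L + 135)*(-49) = (-17010 + 135)*(-49) = -16875*(-49) = 826875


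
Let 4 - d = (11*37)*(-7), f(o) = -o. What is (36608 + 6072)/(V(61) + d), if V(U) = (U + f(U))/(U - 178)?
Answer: 42680/2853 ≈ 14.960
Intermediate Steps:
d = 2853 (d = 4 - 11*37*(-7) = 4 - 407*(-7) = 4 - 1*(-2849) = 4 + 2849 = 2853)
V(U) = 0 (V(U) = (U - U)/(U - 178) = 0/(-178 + U) = 0)
(36608 + 6072)/(V(61) + d) = (36608 + 6072)/(0 + 2853) = 42680/2853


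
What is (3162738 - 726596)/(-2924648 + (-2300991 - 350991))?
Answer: -1218071/2788315 ≈ -0.43685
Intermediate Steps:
(3162738 - 726596)/(-2924648 + (-2300991 - 350991)) = 2436142/(-2924648 - 2651982) = 2436142/(-5576630) = 2436142*(-1/5576630) = -1218071/2788315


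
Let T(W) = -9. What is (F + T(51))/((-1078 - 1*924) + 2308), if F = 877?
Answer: 434/153 ≈ 2.8366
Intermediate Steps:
(F + T(51))/((-1078 - 1*924) + 2308) = (877 - 9)/((-1078 - 1*924) + 2308) = 868/((-1078 - 924) + 2308) = 868/(-2002 + 2308) = 868/306 = 868*(1/306) = 434/153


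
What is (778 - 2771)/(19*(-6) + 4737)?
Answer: -1993/4623 ≈ -0.43111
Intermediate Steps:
(778 - 2771)/(19*(-6) + 4737) = -1993/(-114 + 4737) = -1993/4623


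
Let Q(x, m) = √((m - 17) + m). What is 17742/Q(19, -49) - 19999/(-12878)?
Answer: 19999/12878 - 17742*I*√115/115 ≈ 1.553 - 1654.4*I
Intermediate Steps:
Q(x, m) = √(-17 + 2*m) (Q(x, m) = √((-17 + m) + m) = √(-17 + 2*m))
17742/Q(19, -49) - 19999/(-12878) = 17742/(√(-17 + 2*(-49))) - 19999/(-12878) = 17742/(√(-17 - 98)) - 19999*(-1/12878) = 17742/(√(-115)) + 19999/12878 = 17742/((I*√115)) + 19999/12878 = 17742*(-I*√115/115) + 19999/12878 = -17742*I*√115/115 + 19999/12878 = 19999/12878 - 17742*I*√115/115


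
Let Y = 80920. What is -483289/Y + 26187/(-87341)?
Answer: -44329996589/7067633720 ≈ -6.2723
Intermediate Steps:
-483289/Y + 26187/(-87341) = -483289/80920 + 26187/(-87341) = -483289*1/80920 + 26187*(-1/87341) = -483289/80920 - 26187/87341 = -44329996589/7067633720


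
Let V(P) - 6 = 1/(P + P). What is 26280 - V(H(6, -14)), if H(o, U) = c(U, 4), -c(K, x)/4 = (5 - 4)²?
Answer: 210193/8 ≈ 26274.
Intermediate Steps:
c(K, x) = -4 (c(K, x) = -4*(5 - 4)² = -4*1² = -4*1 = -4)
H(o, U) = -4
V(P) = 6 + 1/(2*P) (V(P) = 6 + 1/(P + P) = 6 + 1/(2*P))
26280 - V(H(6, -14)) = 26280 - (6 + (½)/(-4)) = 26280 - (6 + (½)*(-¼)) = 26280 - (6 - ⅛) = 26280 - 1*47/8 = 26280 - 47/8 = 210193/8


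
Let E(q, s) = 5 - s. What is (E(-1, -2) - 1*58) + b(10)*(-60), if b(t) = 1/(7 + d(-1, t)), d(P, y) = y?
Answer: -927/17 ≈ -54.529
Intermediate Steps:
b(t) = 1/(7 + t)
(E(-1, -2) - 1*58) + b(10)*(-60) = ((5 - 1*(-2)) - 1*58) - 60/(7 + 10) = ((5 + 2) - 58) - 60/17 = (7 - 58) + (1/17)*(-60) = -51 - 60/17 = -927/17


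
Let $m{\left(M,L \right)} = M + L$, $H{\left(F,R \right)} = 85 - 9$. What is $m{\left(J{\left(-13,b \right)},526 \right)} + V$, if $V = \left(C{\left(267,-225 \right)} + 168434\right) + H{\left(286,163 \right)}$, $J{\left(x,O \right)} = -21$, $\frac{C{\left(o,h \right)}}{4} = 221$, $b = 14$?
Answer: $169899$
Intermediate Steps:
$C{\left(o,h \right)} = 884$ ($C{\left(o,h \right)} = 4 \cdot 221 = 884$)
$H{\left(F,R \right)} = 76$ ($H{\left(F,R \right)} = 85 - 9 = 76$)
$m{\left(M,L \right)} = L + M$
$V = 169394$ ($V = \left(884 + 168434\right) + 76 = 169318 + 76 = 169394$)
$m{\left(J{\left(-13,b \right)},526 \right)} + V = \left(526 - 21\right) + 169394 = 505 + 169394 = 169899$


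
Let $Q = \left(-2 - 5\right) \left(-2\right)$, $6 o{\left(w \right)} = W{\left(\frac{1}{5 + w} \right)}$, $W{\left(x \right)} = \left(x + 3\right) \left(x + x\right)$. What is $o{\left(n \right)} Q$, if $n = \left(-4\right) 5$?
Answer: $- \frac{616}{675} \approx -0.91259$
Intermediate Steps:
$n = -20$
$W{\left(x \right)} = 2 x \left(3 + x\right)$ ($W{\left(x \right)} = \left(3 + x\right) 2 x = 2 x \left(3 + x\right)$)
$o{\left(w \right)} = \frac{3 + \frac{1}{5 + w}}{3 \left(5 + w\right)}$ ($o{\left(w \right)} = \frac{2 \frac{1}{5 + w} \left(3 + \frac{1}{5 + w}\right)}{6} = \frac{3 + \frac{1}{5 + w}}{3 \left(5 + w\right)}$)
$Q = 14$ ($Q = \left(-7\right) \left(-2\right) = 14$)
$o{\left(n \right)} Q = \frac{\frac{16}{3} - 20}{\left(5 - 20\right)^{2}} \cdot 14 = \frac{1}{225} \left(- \frac{44}{3}\right) 14 = \left(- \frac{44}{675}\right) 14 = - \frac{616}{675}$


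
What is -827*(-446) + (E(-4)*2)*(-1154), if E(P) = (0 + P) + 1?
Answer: 375766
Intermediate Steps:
E(P) = 1 + P (E(P) = P + 1 = 1 + P)
-827*(-446) + (E(-4)*2)*(-1154) = -827*(-446) + ((1 - 4)*2)*(-1154) = 368842 - 3*2*(-1154) = 368842 - 6*(-1154) = 368842 + 6924 = 375766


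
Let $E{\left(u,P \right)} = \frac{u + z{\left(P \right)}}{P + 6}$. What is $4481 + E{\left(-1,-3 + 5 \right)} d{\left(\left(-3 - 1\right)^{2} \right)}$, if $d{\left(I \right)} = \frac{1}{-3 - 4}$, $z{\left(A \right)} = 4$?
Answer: $\frac{250933}{56} \approx 4480.9$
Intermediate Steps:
$E{\left(u,P \right)} = \frac{4 + u}{6 + P}$ ($E{\left(u,P \right)} = \frac{u + 4}{P + 6} = \frac{4 + u}{6 + P}$)
$d{\left(I \right)} = - \frac{1}{7}$ ($d{\left(I \right)} = \frac{1}{-7} = - \frac{1}{7}$)
$4481 + E{\left(-1,-3 + 5 \right)} d{\left(\left(-3 - 1\right)^{2} \right)} = 4481 + \frac{4 - 1}{6 + \left(-3 + 5\right)} \left(- \frac{1}{7}\right) = 4481 + \frac{1}{6 + 2} \cdot 3 \left(- \frac{1}{7}\right) = 4481 + \frac{1}{8} \cdot 3 \left(- \frac{1}{7}\right) = 4481 + \frac{3}{8} \left(- \frac{1}{7}\right) = 4481 - \frac{3}{56} = \frac{250933}{56}$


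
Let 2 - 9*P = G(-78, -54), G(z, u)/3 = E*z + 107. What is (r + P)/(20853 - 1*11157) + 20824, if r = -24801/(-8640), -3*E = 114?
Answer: 193832144089/9308160 ≈ 20824.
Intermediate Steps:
E = -38 (E = -⅓*114 = -38)
r = 8267/2880 (r = -24801*(-1/8640) = 8267/2880 ≈ 2.8705)
G(z, u) = 321 - 114*z (G(z, u) = 3*(-38*z + 107) = 3*(107 - 38*z) = 321 - 114*z)
P = -9211/9 (P = 2/9 - (321 - 114*(-78))/9 = 2/9 - (321 + 8892)/9 = 2/9 - ⅑*9213 = 2/9 - 3071/3 = -9211/9 ≈ -1023.4)
(r + P)/(20853 - 1*11157) + 20824 = (8267/2880 - 9211/9)/(20853 - 1*11157) + 20824 = -979751/(960*(20853 - 11157)) + 20824 = -979751/960/9696 + 20824 = -979751/960*1/9696 + 20824 = -979751/9308160 + 20824 = 193832144089/9308160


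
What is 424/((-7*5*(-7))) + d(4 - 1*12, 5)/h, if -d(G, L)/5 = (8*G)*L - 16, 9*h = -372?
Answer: -295556/7595 ≈ -38.915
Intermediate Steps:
h = -124/3 (h = (⅑)*(-372) = -124/3 ≈ -41.333)
d(G, L) = 80 - 40*G*L (d(G, L) = -5*((8*G)*L - 16) = -5*(8*G*L - 16) = -5*(-16 + 8*G*L) = 80 - 40*G*L)
424/((-7*5*(-7))) + d(4 - 1*12, 5)/h = 424/((-7*5*(-7))) + (80 - 40*(4 - 1*12)*5)/(-124/3) = 424/((-35*(-7))) + (80 - 40*(4 - 12)*5)*(-3/124) = 424/245 + (80 - 40*(-8)*5)*(-3/124) = 424*(1/245) + (80 + 1600)*(-3/124) = 424/245 + 1680*(-3/124) = 424/245 - 1260/31 = -295556/7595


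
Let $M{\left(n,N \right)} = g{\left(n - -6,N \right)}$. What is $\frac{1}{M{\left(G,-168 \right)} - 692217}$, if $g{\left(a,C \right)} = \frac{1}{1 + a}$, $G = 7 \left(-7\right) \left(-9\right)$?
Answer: $- \frac{448}{310113215} \approx -1.4446 \cdot 10^{-6}$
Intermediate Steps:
$G = 441$ ($G = \left(-49\right) \left(-9\right) = 441$)
$M{\left(n,N \right)} = \frac{1}{7 + n}$ ($M{\left(n,N \right)} = \frac{1}{1 + \left(n - -6\right)} = \frac{1}{1 + \left(n + 6\right)} = \frac{1}{1 + \left(6 + n\right)} = \frac{1}{7 + n}$)
$\frac{1}{M{\left(G,-168 \right)} - 692217} = \frac{1}{\frac{1}{7 + 441} - 692217} = \frac{1}{\frac{1}{448} - 692217} = \frac{1}{- \frac{310113215}{448}} = - \frac{448}{310113215}$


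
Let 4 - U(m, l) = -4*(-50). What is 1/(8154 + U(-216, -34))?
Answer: 1/7958 ≈ 0.00012566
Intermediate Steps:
U(m, l) = -196 (U(m, l) = 4 - (-4)*(-50) = 4 - 1*200 = 4 - 200 = -196)
1/(8154 + U(-216, -34)) = 1/(8154 - 196) = 1/7958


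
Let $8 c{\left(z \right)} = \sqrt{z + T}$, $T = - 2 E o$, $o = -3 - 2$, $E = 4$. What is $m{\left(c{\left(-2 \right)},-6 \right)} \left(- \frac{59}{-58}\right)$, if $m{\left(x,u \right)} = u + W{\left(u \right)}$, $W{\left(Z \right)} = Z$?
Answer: $- \frac{354}{29} \approx -12.207$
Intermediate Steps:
$o = -5$ ($o = -3 - 2 = -5$)
$T = 40$ ($T = \left(-2\right) 4 \left(-5\right) = \left(-8\right) \left(-5\right) = 40$)
$c{\left(z \right)} = \frac{\sqrt{40 + z}}{8}$ ($c{\left(z \right)} = \frac{\sqrt{z + 40}}{8} = \frac{\sqrt{40 + z}}{8}$)
$m{\left(x,u \right)} = 2 u$ ($m{\left(x,u \right)} = u + u = 2 u$)
$m{\left(c{\left(-2 \right)},-6 \right)} \left(- \frac{59}{-58}\right) = 2 \left(-6\right) \left(- \frac{59}{-58}\right) = - 12 \left(\left(-59\right) \left(- \frac{1}{58}\right)\right) = \left(-12\right) \frac{59}{58} = - \frac{354}{29}$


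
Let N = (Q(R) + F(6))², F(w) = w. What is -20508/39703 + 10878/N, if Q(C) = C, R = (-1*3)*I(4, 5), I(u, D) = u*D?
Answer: 62014651/19295658 ≈ 3.2139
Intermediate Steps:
I(u, D) = D*u
R = -60 (R = (-1*3)*(5*4) = -3*20 = -60)
N = 2916 (N = (-60 + 6)² = (-54)² = 2916)
-20508/39703 + 10878/N = -20508/39703 + 10878/2916 = -20508*1/39703 + 10878*(1/2916) = -20508/39703 + 1813/486 = 62014651/19295658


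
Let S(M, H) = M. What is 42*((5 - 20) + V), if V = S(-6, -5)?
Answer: -882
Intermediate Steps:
V = -6
42*((5 - 20) + V) = 42*((5 - 20) - 6) = 42*(-15 - 6) = 42*(-21) = -882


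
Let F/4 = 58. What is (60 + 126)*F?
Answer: 43152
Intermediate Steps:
F = 232 (F = 4*58 = 232)
(60 + 126)*F = (60 + 126)*232 = 186*232 = 43152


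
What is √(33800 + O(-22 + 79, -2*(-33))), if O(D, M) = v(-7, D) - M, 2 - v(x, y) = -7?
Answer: √33743 ≈ 183.69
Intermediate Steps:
v(x, y) = 9 (v(x, y) = 2 - 1*(-7) = 2 + 7 = 9)
O(D, M) = 9 - M
√(33800 + O(-22 + 79, -2*(-33))) = √(33800 + (9 - (-2)*(-33))) = √(33800 + (9 - 1*66)) = √(33800 + (9 - 66)) = √(33800 - 57) = √33743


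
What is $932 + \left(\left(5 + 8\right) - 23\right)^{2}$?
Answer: $1032$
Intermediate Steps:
$932 + \left(\left(5 + 8\right) - 23\right)^{2} = 932 + \left(13 - 23\right)^{2} = 932 + \left(-10\right)^{2} = 932 + 100 = 1032$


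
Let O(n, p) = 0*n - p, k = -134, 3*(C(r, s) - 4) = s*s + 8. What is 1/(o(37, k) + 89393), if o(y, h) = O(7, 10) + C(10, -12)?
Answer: 3/268313 ≈ 1.1181e-5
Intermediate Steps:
C(r, s) = 20/3 + s²/3 (C(r, s) = 4 + (s*s + 8)/3 = 4 + (s² + 8)/3 = 4 + (8 + s²)/3 = 4 + (8/3 + s²/3) = 20/3 + s²/3)
O(n, p) = -p (O(n, p) = 0 - p = -p)
o(y, h) = 134/3 (o(y, h) = -1*10 + (20/3 + (⅓)*(-12)²) = -10 + (20/3 + (⅓)*144) = -10 + (20/3 + 48) = -10 + 164/3 = 134/3)
1/(o(37, k) + 89393) = 1/(134/3 + 89393) = 1/(268313/3) = 3/268313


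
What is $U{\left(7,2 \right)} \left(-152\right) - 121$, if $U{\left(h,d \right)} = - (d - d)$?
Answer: $-121$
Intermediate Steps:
$U{\left(h,d \right)} = 0$ ($U{\left(h,d \right)} = \left(-1\right) 0 = 0$)
$U{\left(7,2 \right)} \left(-152\right) - 121 = 0 \left(-152\right) - 121 = 0 - 121 = -121$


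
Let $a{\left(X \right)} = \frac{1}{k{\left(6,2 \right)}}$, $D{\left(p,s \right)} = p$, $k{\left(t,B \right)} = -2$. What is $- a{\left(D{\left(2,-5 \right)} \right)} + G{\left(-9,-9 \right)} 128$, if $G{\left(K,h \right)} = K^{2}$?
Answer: $\frac{20737}{2} \approx 10369.0$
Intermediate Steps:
$a{\left(X \right)} = - \frac{1}{2}$ ($a{\left(X \right)} = \frac{1}{-2} = - \frac{1}{2}$)
$- a{\left(D{\left(2,-5 \right)} \right)} + G{\left(-9,-9 \right)} 128 = \left(-1\right) \left(- \frac{1}{2}\right) + \left(-9\right)^{2} \cdot 128 = \frac{1}{2} + 81 \cdot 128 = \frac{1}{2} + 10368 = \frac{20737}{2}$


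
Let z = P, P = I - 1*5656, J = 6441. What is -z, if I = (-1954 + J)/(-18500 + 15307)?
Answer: 18064095/3193 ≈ 5657.4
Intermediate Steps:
I = -4487/3193 (I = (-1954 + 6441)/(-18500 + 15307) = 4487/(-3193) = 4487*(-1/3193) = -4487/3193 ≈ -1.4053)
P = -18064095/3193 (P = -4487/3193 - 1*5656 = -4487/3193 - 5656 = -18064095/3193 ≈ -5657.4)
z = -18064095/3193 ≈ -5657.4
-z = -1*(-18064095/3193) = 18064095/3193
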